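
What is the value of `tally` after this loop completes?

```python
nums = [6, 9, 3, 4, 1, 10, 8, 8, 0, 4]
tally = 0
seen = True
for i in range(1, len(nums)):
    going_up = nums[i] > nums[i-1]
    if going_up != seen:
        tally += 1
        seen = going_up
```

Count direction changes in [6, 9, 3, 4, 1, 10, 8, 8, 0, 4]
`tally` takes the values: 0 → 1 → 2 → 3 → 4 → 5 → 6

Answer: 6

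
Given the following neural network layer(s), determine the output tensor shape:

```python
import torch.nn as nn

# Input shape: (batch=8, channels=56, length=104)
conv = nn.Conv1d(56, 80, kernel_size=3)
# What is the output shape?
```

Input: (8, 56, 104) -> Output: (8, 80, 102)

Answer: (8, 80, 102)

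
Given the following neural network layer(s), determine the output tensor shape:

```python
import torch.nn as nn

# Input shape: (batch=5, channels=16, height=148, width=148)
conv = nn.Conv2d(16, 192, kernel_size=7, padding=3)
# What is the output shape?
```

Input: (5, 16, 148, 148) -> Output: (5, 192, 148, 148)

Answer: (5, 192, 148, 148)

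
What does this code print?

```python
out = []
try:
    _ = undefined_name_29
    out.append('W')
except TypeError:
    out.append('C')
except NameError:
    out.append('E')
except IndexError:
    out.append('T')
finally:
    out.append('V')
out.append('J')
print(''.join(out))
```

Execution trace: 'E' (except NameError) → 'V' (finally) → 'J' (after the try/except). Output: EVJ

Answer: EVJ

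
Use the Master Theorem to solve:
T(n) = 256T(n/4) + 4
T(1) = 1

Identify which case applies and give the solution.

a=256, b=4, f(n)=4. log_4(256) = 4. Since c=0 < 4, Case 1 applies: T(n) = Θ(n^log_b(a)) = O(n^4).

Answer: O(n^4) - Case 1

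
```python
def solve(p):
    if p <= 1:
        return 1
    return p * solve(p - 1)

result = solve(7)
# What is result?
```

solve(7) = 7 * 6 * 5 * 4 * 3 * 2 * 1 = 5040

Answer: 5040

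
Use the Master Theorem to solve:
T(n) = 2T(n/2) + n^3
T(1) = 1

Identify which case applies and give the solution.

a=2, b=2, f(n)=n^3. log_2(2) = 1. Since c=3 > 1 and the regularity condition holds (2(n/2)^3 = (2/2^3)n^3 with 2/2^3 < 1), Case 3 applies: T(n) = Θ(f(n)) = O(n^3).

Answer: O(n^3) - Case 3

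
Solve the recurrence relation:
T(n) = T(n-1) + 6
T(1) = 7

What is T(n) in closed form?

Unrolling: T(n) = T(1) + 6·(n-1) = 7 + 6(n-1) = 6n + 1.

Answer: T(n) = 6n + 1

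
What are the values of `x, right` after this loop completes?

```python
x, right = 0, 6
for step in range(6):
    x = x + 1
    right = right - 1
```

x goes 0→6, right goes 6→0
`x, right` takes the values: (0, 6) → (1, 6) → (1, 5) → (2, 5) → (2, 4) → (3, 4) → (3, 3) → (4, 3) → (4, 2) → (5, 2) → (5, 1) → (6, 1) → (6, 0)

Answer: 6, 0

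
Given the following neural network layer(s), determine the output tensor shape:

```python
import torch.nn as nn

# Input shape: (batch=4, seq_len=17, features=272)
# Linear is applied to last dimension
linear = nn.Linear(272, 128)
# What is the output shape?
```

Input: (4, 17, 272) -> Output: (4, 17, 128)

Answer: (4, 17, 128)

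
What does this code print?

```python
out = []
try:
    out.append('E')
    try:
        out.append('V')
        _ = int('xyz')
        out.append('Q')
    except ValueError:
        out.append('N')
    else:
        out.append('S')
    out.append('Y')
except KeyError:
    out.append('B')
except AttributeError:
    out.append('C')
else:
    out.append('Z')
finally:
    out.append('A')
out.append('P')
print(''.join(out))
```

Execution trace: 'E' (try body) → 'V' (inner try body) → 'N' (inner except ValueError) → 'Y' (try body, no exception) → 'Z' (else) → 'A' (finally) → 'P' (after the try/except). Output: EVNYZAP

Answer: EVNYZAP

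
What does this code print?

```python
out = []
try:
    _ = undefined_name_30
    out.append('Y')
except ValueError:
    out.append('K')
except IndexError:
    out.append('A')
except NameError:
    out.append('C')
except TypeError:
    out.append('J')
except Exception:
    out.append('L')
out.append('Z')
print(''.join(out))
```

Execution trace: 'C' (except NameError) → 'Z' (after the try/except). Output: CZ

Answer: CZ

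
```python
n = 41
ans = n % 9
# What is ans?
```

Trace:
`n = 41` → n = 41
`ans = n % 9` → ans = 5
So ans = 5

Answer: 5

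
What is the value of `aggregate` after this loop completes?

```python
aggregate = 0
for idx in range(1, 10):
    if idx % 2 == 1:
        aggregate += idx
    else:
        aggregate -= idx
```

Add odd, subtract even
`aggregate` takes the values: 0 → 1 → -1 → 2 → -2 → 3 → -3 → 4 → -4 → 5

Answer: 5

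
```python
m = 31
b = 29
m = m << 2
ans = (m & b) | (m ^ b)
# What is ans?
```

Trace:
`m = 31` → m = 31
`b = 29` → b = 29
`m = m << 2` → m = 124
`ans = (m & b) | (m ^ b)` → ans = 125
So ans = 125

Answer: 125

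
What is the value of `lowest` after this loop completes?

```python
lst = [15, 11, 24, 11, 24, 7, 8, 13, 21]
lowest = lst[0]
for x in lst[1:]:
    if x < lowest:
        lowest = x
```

Minimum of [15, 11, 24, 11, 24, 7, 8, 13, 21]
`lowest` takes the values: 15 → 11 → 7

Answer: 7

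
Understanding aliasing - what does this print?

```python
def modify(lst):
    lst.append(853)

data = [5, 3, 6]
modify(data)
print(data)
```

Key concept: function modifies passed list.
Step by step:
`data = [5, 3, 6]` → data = [5, 3, 6]
`modify(data)` → data = [5, 3, 6, 853]
`print(data)` → prints [5, 3, 6, 853]

Answer: [5, 3, 6, 853]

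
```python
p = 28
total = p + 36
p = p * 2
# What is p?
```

Trace:
`p = 28` → p = 28
`total = p + 36` → total = 64
`p = p * 2` → p = 56
So p = 56

Answer: 56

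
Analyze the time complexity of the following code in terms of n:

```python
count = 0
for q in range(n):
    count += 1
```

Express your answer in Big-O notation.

Each loop level contributes: n. Multiplying the contributions gives O(n).

Answer: O(n)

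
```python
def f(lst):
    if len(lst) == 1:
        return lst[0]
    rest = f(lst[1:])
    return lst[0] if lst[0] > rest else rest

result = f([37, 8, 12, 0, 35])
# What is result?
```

Recursive max over [37, 8, 12, 0, 35] = 37

Answer: 37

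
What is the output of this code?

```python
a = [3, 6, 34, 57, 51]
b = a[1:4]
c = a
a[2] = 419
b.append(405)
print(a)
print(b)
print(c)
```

Key concept: slice vs alias.
Step by step:
`a = [3, 6, 34, 57, 51]` → a = [3, 6, 34, 57, 51]
`b = a[1:4]` → b = [6, 34, 57]
`c = a` → c = [3, 6, 34, 57, 51] (same object as a)
`a[2] = 419` → a = [3, 6, 419, 57, 51] (same object as c); c = [3, 6, 419, 57, 51] (same object as a)
`b.append(405)` → b = [6, 34, 57, 405]
`print(a)` → prints [3, 6, 419, 57, 51]
`print(b)` → prints [6, 34, 57, 405]
`print(c)` → prints [3, 6, 419, 57, 51]

Answer:
[3, 6, 419, 57, 51]
[6, 34, 57, 405]
[3, 6, 419, 57, 51]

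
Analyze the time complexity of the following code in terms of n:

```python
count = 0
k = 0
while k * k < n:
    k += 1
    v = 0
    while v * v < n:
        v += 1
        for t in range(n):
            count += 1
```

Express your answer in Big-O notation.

Each loop level contributes: √n × √n × n. Multiplying the contributions gives O(n^2).

Answer: O(n^2)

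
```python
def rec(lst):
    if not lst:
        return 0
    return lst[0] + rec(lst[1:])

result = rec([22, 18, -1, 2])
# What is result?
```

22 + 18 + (-1) + 2 + 0 = 41

Answer: 41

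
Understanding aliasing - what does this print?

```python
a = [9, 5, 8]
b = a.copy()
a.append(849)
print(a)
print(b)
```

Key concept: list.copy() creates independent copy.
Step by step:
`a = [9, 5, 8]` → a = [9, 5, 8]
`b = a.copy()` → b = [9, 5, 8]
`a.append(849)` → a = [9, 5, 8, 849]
`print(a)` → prints [9, 5, 8, 849]
`print(b)` → prints [9, 5, 8]

Answer:
[9, 5, 8, 849]
[9, 5, 8]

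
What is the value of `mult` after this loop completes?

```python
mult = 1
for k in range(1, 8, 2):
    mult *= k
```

Product of 1, 3, 5, ... up to 7
`mult` takes the values: 1 → 3 → 15 → 105

Answer: 105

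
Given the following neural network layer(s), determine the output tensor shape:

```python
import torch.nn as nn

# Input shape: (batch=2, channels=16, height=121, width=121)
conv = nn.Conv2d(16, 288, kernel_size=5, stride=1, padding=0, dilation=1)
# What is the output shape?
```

Input: (2, 16, 121, 121) -> Output: (2, 288, 117, 117)

Answer: (2, 288, 117, 117)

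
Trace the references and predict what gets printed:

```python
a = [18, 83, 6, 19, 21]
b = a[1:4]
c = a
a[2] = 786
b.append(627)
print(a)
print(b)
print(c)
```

Key concept: slice vs alias.
Step by step:
`a = [18, 83, 6, 19, 21]` → a = [18, 83, 6, 19, 21]
`b = a[1:4]` → b = [83, 6, 19]
`c = a` → c = [18, 83, 6, 19, 21] (same object as a)
`a[2] = 786` → a = [18, 83, 786, 19, 21] (same object as c); c = [18, 83, 786, 19, 21] (same object as a)
`b.append(627)` → b = [83, 6, 19, 627]
`print(a)` → prints [18, 83, 786, 19, 21]
`print(b)` → prints [83, 6, 19, 627]
`print(c)` → prints [18, 83, 786, 19, 21]

Answer:
[18, 83, 786, 19, 21]
[83, 6, 19, 627]
[18, 83, 786, 19, 21]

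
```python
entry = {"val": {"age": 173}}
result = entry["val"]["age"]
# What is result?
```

Trace:
`entry = {"val": {"age": 173}}` → entry = {'val': {'age': 173}}
`result = entry["val"]["age"]` → result = 173
So result = 173

Answer: 173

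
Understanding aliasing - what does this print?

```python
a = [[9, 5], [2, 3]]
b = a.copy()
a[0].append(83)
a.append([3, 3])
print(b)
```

Key concept: shallow copy with nested lists.
Step by step:
`a = [[9, 5], [2, 3]]` → a = [[9, 5], [2, 3]]
`b = a.copy()` → b = [[9, 5], [2, 3]]
`a[0].append(83)` → a = [[9, 5, 83], [2, 3]]; b = [[9, 5, 83], [2, 3]]
`a.append([3, 3])` → a = [[9, 5, 83], [2, 3], [3, 3]]
`print(b)` → prints [[9, 5, 83], [2, 3]]

Answer: [[9, 5, 83], [2, 3]]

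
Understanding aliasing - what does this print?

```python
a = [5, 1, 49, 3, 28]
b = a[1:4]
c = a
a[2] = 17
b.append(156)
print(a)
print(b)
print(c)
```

Key concept: slice vs alias.
Step by step:
`a = [5, 1, 49, 3, 28]` → a = [5, 1, 49, 3, 28]
`b = a[1:4]` → b = [1, 49, 3]
`c = a` → c = [5, 1, 49, 3, 28] (same object as a)
`a[2] = 17` → a = [5, 1, 17, 3, 28] (same object as c); c = [5, 1, 17, 3, 28] (same object as a)
`b.append(156)` → b = [1, 49, 3, 156]
`print(a)` → prints [5, 1, 17, 3, 28]
`print(b)` → prints [1, 49, 3, 156]
`print(c)` → prints [5, 1, 17, 3, 28]

Answer:
[5, 1, 17, 3, 28]
[1, 49, 3, 156]
[5, 1, 17, 3, 28]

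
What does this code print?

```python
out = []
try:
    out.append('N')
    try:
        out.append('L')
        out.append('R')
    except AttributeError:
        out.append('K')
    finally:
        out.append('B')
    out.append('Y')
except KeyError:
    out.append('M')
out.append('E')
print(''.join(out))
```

Execution trace: 'N' (try body) → 'L' (inner try body) → 'R' (inner try body, no exception) → 'B' (inner finally) → 'Y' (try body, no exception) → 'E' (after the try/except). Output: NLRBYE

Answer: NLRBYE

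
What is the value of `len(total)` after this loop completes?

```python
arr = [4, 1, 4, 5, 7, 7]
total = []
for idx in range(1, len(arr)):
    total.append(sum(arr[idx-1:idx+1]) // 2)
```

Number of 2-element averages
`total` takes the values: [] → [2] → [2, 2] → [2, 2, 4] → [2, 2, 4, 6] → [2, 2, 4, 6, 7]
So `len(total)` = 5

Answer: 5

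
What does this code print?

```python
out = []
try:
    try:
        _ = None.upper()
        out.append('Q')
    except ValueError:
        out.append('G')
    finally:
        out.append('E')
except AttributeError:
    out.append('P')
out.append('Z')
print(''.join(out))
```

Execution trace: 'E' (finally) → 'P' (outer except AttributeError) → 'Z' (after the try/except). Output: EPZ

Answer: EPZ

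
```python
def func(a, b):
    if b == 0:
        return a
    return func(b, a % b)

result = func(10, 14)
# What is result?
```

func(10, 14) -> func(14, 10) -> func(10, 4) -> func(4, 2) -> func(2, 0) -> 2

Answer: 2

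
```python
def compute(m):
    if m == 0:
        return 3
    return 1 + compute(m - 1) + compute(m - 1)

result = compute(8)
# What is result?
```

compute(m) = 1 + 2·compute(m-1), compute(0)=3. Closed form: (3+1)·2^8 - 1 = 1023.

Answer: 1023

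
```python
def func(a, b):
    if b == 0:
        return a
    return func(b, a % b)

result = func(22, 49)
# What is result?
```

func(22, 49) -> func(49, 22) -> func(22, 5) -> func(5, 2) -> func(2, 1) -> func(1, 0) -> 1

Answer: 1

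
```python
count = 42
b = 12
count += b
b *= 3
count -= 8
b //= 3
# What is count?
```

Trace:
`count = 42` → count = 42
`b = 12` → b = 12
`count += b` → count = 54
`b *= 3` → b = 36
`count -= 8` → count = 46
`b //= 3` → b = 12
So count = 46

Answer: 46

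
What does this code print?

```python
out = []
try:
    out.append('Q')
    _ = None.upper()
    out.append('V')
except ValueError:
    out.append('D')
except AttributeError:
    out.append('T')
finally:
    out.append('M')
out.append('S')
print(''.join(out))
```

Execution trace: 'Q' (try body) → 'T' (except AttributeError) → 'M' (finally) → 'S' (after the try/except). Output: QTMS

Answer: QTMS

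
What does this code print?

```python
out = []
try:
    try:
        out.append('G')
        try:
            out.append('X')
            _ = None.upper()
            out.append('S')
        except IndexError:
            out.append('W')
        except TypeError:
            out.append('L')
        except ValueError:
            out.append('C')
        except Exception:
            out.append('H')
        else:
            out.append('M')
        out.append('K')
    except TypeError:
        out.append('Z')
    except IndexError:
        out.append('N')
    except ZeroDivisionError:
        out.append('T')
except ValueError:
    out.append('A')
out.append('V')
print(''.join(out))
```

Execution trace: 'G' (try body) → 'X' (inner try body) → 'H' (inner except Exception) → 'K' (try body, no exception) → 'V' (after the try/except). Output: GXHKV

Answer: GXHKV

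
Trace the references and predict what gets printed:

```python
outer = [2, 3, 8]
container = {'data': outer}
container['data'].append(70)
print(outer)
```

Key concept: dict holds reference to list.
Step by step:
`outer = [2, 3, 8]` → outer = [2, 3, 8]
`container = {'data': outer}` → container = {'data': [2, 3, 8]}
`container['data'].append(70)` → outer = [2, 3, 8, 70]; container = {'data': [2, 3, 8, 70]}
`print(outer)` → prints [2, 3, 8, 70]

Answer: [2, 3, 8, 70]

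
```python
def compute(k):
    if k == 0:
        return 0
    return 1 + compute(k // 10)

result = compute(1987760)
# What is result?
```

Count of digits of 1987760: 7

Answer: 7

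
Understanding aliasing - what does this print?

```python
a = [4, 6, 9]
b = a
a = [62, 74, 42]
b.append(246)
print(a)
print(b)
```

Key concept: rebinding vs mutation: a is rebound to a new list, b still points at the original.
Step by step:
`a = [4, 6, 9]` → a = [4, 6, 9]
`b = a` → b = [4, 6, 9] (same object as a)
`a = [62, 74, 42]` → a = [62, 74, 42]
`b.append(246)` → b = [4, 6, 9, 246]
`print(a)` → prints [62, 74, 42]
`print(b)` → prints [4, 6, 9, 246]

Answer:
[62, 74, 42]
[4, 6, 9, 246]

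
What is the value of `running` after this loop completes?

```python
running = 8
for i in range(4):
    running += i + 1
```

Start at 8, add 1 to 4 = 18
`running` takes the values: 8 → 9 → 11 → 14 → 18

Answer: 18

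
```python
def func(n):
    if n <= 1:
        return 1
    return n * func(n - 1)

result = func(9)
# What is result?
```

func(9) = 9 * 8 * 7 * 6 * 5 * 4 * 3 * 2 * 1 = 362880

Answer: 362880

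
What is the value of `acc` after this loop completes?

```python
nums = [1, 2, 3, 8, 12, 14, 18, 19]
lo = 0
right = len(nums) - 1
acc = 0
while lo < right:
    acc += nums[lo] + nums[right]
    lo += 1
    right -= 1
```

Sum of pairs from ends
`acc` takes the values: 0 → 20 → 40 → 57 → 77

Answer: 77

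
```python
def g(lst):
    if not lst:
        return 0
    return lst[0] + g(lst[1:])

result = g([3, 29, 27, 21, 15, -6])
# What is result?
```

3 + 29 + 27 + 21 + 15 + (-6) + 0 = 89

Answer: 89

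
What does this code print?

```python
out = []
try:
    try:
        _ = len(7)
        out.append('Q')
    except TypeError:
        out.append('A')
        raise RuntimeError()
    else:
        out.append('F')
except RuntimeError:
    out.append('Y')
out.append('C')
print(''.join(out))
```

Execution trace: 'A' (except TypeError) → 'Y' (outer except RuntimeError) → 'C' (after the try/except). Output: AYC

Answer: AYC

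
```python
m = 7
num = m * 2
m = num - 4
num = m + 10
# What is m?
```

Trace:
`m = 7` → m = 7
`num = m * 2` → num = 14
`m = num - 4` → m = 10
`num = m + 10` → num = 20
So m = 10

Answer: 10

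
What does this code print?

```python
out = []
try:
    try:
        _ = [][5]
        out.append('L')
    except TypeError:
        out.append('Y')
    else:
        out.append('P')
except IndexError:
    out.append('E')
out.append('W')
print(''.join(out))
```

Execution trace: 'E' (outer except IndexError) → 'W' (after the try/except). Output: EW

Answer: EW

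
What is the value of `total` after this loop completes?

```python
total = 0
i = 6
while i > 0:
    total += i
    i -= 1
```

Sum 6 down to 1
`total` takes the values: 0 → 6 → 11 → 15 → 18 → 20 → 21

Answer: 21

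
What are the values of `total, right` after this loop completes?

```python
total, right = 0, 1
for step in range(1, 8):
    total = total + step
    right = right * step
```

Sum and factorial of 1 to 7
`total, right` takes the values: (0, 1) → (1, 1) → (3, 1) → (3, 2) → (6, 2) → (6, 6) → (10, 6) → (10, 24) → (15, 24) → (15, 120) → (21, 120) → (21, 720) → (28, 720) → (28, 5040)

Answer: 28, 5040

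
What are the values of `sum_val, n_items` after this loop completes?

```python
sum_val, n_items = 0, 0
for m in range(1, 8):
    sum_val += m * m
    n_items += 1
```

Sum of squares and count
`sum_val, n_items` takes the values: (0, 0) → (1, 0) → (1, 1) → (5, 1) → (5, 2) → (14, 2) → (14, 3) → (30, 3) → (30, 4) → (55, 4) → (55, 5) → (91, 5) → (91, 6) → (140, 6) → (140, 7)

Answer: 140, 7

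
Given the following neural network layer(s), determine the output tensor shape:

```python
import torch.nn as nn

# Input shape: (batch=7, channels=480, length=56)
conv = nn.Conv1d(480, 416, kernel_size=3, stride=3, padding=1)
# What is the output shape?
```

Input: (7, 480, 56) -> Output: (7, 416, 19)

Answer: (7, 416, 19)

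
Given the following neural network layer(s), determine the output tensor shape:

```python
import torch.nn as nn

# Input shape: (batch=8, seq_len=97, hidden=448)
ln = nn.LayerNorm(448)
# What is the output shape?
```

Input: (8, 97, 448) -> Output: (8, 97, 448)

Answer: (8, 97, 448)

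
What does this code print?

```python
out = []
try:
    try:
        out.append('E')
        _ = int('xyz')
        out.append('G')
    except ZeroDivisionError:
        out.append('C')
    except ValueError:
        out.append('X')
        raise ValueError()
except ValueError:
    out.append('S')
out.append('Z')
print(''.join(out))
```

Execution trace: 'E' (try body) → 'X' (except ValueError) → 'S' (outer except ValueError) → 'Z' (after the try/except). Output: EXSZ

Answer: EXSZ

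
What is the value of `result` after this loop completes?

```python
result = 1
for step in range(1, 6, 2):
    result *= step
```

Product of 1, 3, 5, ... up to 5
`result` takes the values: 1 → 3 → 15

Answer: 15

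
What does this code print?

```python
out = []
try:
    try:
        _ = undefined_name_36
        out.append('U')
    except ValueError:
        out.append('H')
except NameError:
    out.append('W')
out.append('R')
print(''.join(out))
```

Execution trace: 'W' (outer except NameError) → 'R' (after the try/except). Output: WR

Answer: WR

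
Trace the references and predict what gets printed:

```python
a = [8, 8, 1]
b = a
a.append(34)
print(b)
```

Key concept: basic list aliasing.
Step by step:
`a = [8, 8, 1]` → a = [8, 8, 1]
`b = a` → b = [8, 8, 1] (same object as a)
`a.append(34)` → a = [8, 8, 1, 34] (same object as b); b = [8, 8, 1, 34] (same object as a)
`print(b)` → prints [8, 8, 1, 34]

Answer: [8, 8, 1, 34]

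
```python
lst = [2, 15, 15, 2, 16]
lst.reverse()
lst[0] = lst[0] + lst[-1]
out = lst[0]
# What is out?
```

Trace:
`lst = [2, 15, 15, 2, 16]` → lst = [2, 15, 15, 2, 16]
`lst.reverse()` → lst = [16, 2, 15, 15, 2]
`lst[0] = lst[0] + lst[-1]` → lst = [18, 2, 15, 15, 2]
`out = lst[0]` → out = 18
So out = 18

Answer: 18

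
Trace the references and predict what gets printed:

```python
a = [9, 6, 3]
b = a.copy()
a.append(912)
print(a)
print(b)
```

Key concept: list.copy() creates independent copy.
Step by step:
`a = [9, 6, 3]` → a = [9, 6, 3]
`b = a.copy()` → b = [9, 6, 3]
`a.append(912)` → a = [9, 6, 3, 912]
`print(a)` → prints [9, 6, 3, 912]
`print(b)` → prints [9, 6, 3]

Answer:
[9, 6, 3, 912]
[9, 6, 3]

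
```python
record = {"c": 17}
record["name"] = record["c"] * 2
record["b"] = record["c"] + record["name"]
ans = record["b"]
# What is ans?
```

Trace:
`record = {"c": 17}` → record = {'c': 17}
`record["name"] = record["c"] * 2` → record = {'c': 17, 'name': 34}
`record["b"] = record["c"] + record["name"]` → record = {'c': 17, 'name': 34, 'b': 51}
`ans = record["b"]` → ans = 51
So ans = 51

Answer: 51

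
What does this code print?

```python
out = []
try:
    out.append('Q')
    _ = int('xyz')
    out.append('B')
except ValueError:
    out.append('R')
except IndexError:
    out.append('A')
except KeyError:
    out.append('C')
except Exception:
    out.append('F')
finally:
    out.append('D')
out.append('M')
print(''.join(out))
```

Execution trace: 'Q' (try body) → 'R' (except ValueError) → 'D' (finally) → 'M' (after the try/except). Output: QRDM

Answer: QRDM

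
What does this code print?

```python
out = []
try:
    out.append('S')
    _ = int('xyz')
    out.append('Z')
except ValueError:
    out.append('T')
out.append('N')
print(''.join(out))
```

Execution trace: 'S' (try body) → 'T' (except ValueError) → 'N' (after the try/except). Output: STN

Answer: STN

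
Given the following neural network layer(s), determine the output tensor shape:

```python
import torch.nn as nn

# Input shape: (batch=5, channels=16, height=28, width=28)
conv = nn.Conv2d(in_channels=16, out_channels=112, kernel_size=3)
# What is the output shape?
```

Input: (5, 16, 28, 28) -> Output: (5, 112, 26, 26)

Answer: (5, 112, 26, 26)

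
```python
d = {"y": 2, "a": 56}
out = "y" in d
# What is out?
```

Trace:
`d = {"y": 2, "a": 56}` → d = {'y': 2, 'a': 56}
`out = "y" in d` → out = True
So out = True

Answer: True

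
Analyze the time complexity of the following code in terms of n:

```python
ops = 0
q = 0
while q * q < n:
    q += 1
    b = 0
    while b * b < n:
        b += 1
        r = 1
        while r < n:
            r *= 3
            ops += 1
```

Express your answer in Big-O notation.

Each loop level contributes: √n × √n × log n. Multiplying the contributions gives O(n log n).

Answer: O(n log n)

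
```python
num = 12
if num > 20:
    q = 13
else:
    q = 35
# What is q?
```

Trace:
`num = 12` → num = 12
`if num > 20: ...` → num > 20 is False, take else branch → q = 35
So q = 35

Answer: 35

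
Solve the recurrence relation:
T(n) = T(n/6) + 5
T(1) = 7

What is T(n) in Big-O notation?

Each step divides n by 6 and adds 5. After log_6(n) steps we reach T(1)=7. So T(n) = 5·log_6(n) + 7 = O(log n).

Answer: O(log n)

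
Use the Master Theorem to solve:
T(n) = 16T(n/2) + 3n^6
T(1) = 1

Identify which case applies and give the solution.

a=16, b=2, f(n)=3n^6. log_2(16) = 4. Since c=6 > 4 and the regularity condition holds (16(n/2)^6 = (16/2^6)n^6 with 16/2^6 < 1), Case 3 applies: T(n) = Θ(f(n)) = O(n^6).

Answer: O(n^6) - Case 3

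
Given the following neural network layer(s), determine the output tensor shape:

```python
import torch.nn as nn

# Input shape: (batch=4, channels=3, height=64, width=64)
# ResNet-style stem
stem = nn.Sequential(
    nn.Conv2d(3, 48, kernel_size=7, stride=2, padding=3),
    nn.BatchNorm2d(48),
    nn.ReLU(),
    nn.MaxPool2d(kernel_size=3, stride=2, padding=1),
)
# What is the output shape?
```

Input: (4, 3, 64, 64) -> after Conv2d 7x7 stride=2: (4, 48, 32, 32) -> Output: (4, 48, 16, 16)

Answer: (4, 48, 16, 16)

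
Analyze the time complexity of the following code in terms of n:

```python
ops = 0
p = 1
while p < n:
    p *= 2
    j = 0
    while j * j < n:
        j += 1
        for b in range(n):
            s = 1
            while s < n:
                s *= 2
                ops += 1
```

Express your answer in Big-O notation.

Each loop level contributes: log n × √n × n × log n. Multiplying the contributions gives O(n√n log² n).

Answer: O(n√n log² n)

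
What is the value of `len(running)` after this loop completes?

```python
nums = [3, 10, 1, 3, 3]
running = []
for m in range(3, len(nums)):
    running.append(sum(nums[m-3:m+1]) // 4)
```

Number of 4-element averages
`running` takes the values: [] → [4] → [4, 4]
So `len(running)` = 2

Answer: 2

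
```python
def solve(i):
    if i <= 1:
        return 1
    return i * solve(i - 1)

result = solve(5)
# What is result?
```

solve(5) = 5 * 4 * 3 * 2 * 1 = 120

Answer: 120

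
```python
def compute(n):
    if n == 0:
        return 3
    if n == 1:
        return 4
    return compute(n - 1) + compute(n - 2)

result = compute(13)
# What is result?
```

Build up from base cases: compute(0)=3, compute(1)=4, compute(2)=7, compute(3)=11, compute(4)=18, compute(5)=29, compute(6)=47, ..., compute(13)=1364

Answer: 1364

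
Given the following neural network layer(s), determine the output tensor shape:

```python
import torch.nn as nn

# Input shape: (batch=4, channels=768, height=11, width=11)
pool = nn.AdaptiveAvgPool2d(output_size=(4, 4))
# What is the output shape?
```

Input: (4, 768, 11, 11) -> Output: (4, 768, 4, 4)

Answer: (4, 768, 4, 4)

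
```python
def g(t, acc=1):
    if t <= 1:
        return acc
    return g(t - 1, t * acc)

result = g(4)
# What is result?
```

Accumulator trace (n, acc): (4, 1) -> (3, 4) -> (2, 12) -> (1, 24) -> return 24

Answer: 24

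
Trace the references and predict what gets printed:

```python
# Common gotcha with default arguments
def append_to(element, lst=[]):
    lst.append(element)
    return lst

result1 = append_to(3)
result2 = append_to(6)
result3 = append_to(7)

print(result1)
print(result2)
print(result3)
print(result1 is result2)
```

Key concept: mutable default argument gotcha.
Step by step:
`result1 = append_to(3)` → result1 = [3]
`result2 = append_to(6)` → result1 = [3, 6] (same object as result2); result2 = [3, 6] (same object as result1)
`result3 = append_to(7)` → result1 = [3, 6, 7] (same object as result2, result3); result2 = [3, 6, 7] (same object as result1, result3); result3 = [3, 6, 7] (same object as result1, result2)
`print(result1)` → prints [3, 6, 7]
`print(result2)` → prints [3, 6, 7]
`print(result3)` → prints [3, 6, 7]
`print(result1 is result2)` → prints True

Answer:
[3, 6, 7]
[3, 6, 7]
[3, 6, 7]
True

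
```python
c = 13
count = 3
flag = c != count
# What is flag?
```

Trace:
`c = 13` → c = 13
`count = 3` → count = 3
`flag = c != count` → flag = True
So flag = True

Answer: True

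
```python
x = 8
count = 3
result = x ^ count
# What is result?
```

Trace:
`x = 8` → x = 8
`count = 3` → count = 3
`result = x ^ count` → result = 11
So result = 11

Answer: 11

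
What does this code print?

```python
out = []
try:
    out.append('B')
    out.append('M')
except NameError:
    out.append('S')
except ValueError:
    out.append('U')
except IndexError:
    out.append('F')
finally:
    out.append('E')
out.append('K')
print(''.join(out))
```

Execution trace: 'B' (try body) → 'M' (try body, no exception) → 'E' (finally) → 'K' (after the try/except). Output: BMEK

Answer: BMEK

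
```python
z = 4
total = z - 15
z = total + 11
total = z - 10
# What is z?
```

Trace:
`z = 4` → z = 4
`total = z - 15` → total = -11
`z = total + 11` → z = 0
`total = z - 10` → total = -10
So z = 0

Answer: 0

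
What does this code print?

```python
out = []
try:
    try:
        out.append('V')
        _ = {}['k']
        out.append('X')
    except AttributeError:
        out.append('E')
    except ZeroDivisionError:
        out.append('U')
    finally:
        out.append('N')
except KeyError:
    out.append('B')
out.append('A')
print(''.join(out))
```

Execution trace: 'V' (try body) → 'N' (finally) → 'B' (outer except KeyError) → 'A' (after the try/except). Output: VNBA

Answer: VNBA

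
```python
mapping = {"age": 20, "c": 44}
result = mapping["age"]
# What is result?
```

Trace:
`mapping = {"age": 20, "c": 44}` → mapping = {'age': 20, 'c': 44}
`result = mapping["age"]` → result = 20
So result = 20

Answer: 20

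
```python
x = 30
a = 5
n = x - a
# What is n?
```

Trace:
`x = 30` → x = 30
`a = 5` → a = 5
`n = x - a` → n = 25
So n = 25

Answer: 25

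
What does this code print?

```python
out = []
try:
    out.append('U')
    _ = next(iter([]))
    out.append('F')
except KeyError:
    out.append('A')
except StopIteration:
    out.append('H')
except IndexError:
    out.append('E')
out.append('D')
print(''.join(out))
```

Execution trace: 'U' (try body) → 'H' (except StopIteration) → 'D' (after the try/except). Output: UHD

Answer: UHD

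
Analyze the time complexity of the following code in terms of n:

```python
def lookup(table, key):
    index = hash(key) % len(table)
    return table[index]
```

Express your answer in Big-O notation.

This is Hash table lookup (average case). Time complexity: O(1).

Answer: O(1)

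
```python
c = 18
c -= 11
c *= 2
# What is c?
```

Trace:
`c = 18` → c = 18
`c -= 11` → c = 7
`c *= 2` → c = 14
So c = 14

Answer: 14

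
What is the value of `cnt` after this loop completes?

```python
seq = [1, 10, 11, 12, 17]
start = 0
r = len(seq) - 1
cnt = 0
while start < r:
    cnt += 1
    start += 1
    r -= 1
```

Iterations until pointers meet (list length 5)
`cnt` takes the values: 0 → 1 → 2

Answer: 2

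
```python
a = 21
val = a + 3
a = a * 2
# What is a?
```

Trace:
`a = 21` → a = 21
`val = a + 3` → val = 24
`a = a * 2` → a = 42
So a = 42

Answer: 42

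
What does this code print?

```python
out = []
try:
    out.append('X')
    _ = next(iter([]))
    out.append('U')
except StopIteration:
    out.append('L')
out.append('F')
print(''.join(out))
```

Execution trace: 'X' (try body) → 'L' (except StopIteration) → 'F' (after the try/except). Output: XLF

Answer: XLF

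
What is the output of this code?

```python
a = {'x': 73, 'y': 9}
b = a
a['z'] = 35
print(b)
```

Key concept: dict aliasing.
Step by step:
`a = {'x': 73, 'y': 9}` → a = {'x': 73, 'y': 9}
`b = a` → b = {'x': 73, 'y': 9} (same object as a)
`a['z'] = 35` → a = {'x': 73, 'y': 9, 'z': 35} (same object as b); b = {'x': 73, 'y': 9, 'z': 35} (same object as a)
`print(b)` → prints {'x': 73, 'y': 9, 'z': 35}

Answer: {'x': 73, 'y': 9, 'z': 35}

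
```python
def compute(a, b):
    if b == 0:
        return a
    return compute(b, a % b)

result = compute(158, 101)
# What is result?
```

compute(158, 101) -> compute(101, 57) -> compute(57, 44) -> compute(44, 13) -> compute(13, 5) -> compute(5, 3) -> compute(3, 2) -> compute(2, 1) -> compute(1, 0) -> 1

Answer: 1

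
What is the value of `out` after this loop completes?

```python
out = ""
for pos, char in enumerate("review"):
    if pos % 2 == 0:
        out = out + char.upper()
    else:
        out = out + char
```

Uppercase even positions in 'review'
`out` takes the values: "" → "R" → "Re" → "ReV" → "ReVi" → "ReViE" → "ReViEw"

Answer: "ReViEw"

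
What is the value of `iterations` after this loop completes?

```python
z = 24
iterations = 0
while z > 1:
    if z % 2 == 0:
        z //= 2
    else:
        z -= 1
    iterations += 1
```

Steps to reduce 24 to 1
`iterations` takes the values: 0 → 1 → 2 → 3 → 4 → 5

Answer: 5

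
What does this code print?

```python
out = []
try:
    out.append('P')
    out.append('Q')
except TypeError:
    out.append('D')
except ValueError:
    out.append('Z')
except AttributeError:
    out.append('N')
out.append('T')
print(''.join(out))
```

Execution trace: 'P' (try body) → 'Q' (try body, no exception) → 'T' (after the try/except). Output: PQT

Answer: PQT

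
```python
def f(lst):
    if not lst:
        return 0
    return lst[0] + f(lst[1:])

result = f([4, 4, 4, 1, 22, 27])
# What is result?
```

4 + 4 + 4 + 1 + 22 + 27 + 0 = 62

Answer: 62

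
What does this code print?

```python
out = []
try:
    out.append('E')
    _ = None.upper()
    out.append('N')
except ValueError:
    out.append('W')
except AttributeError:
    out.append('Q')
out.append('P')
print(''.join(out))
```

Execution trace: 'E' (try body) → 'Q' (except AttributeError) → 'P' (after the try/except). Output: EQP

Answer: EQP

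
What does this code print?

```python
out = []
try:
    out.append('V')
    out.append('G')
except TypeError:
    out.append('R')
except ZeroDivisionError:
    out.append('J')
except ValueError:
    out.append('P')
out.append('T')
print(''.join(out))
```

Execution trace: 'V' (try body) → 'G' (try body, no exception) → 'T' (after the try/except). Output: VGT

Answer: VGT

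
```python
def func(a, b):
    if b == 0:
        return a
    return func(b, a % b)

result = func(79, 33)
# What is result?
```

func(79, 33) -> func(33, 13) -> func(13, 7) -> func(7, 6) -> func(6, 1) -> func(1, 0) -> 1

Answer: 1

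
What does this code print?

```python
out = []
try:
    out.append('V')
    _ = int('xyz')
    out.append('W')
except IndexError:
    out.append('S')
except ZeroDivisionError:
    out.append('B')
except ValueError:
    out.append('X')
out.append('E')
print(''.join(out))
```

Execution trace: 'V' (try body) → 'X' (except ValueError) → 'E' (after the try/except). Output: VXE

Answer: VXE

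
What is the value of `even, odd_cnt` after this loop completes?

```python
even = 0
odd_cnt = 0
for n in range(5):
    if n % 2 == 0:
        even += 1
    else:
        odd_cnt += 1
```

Count evens and odds in range(5)
`even, odd_cnt` takes the values: (0, 0) → (1, 0) → (1, 1) → (2, 1) → (2, 2) → (3, 2)

Answer: 3, 2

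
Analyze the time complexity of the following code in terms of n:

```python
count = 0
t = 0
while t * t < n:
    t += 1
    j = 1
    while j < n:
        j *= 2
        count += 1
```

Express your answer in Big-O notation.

Each loop level contributes: √n × log n. Multiplying the contributions gives O(√n log n).

Answer: O(√n log n)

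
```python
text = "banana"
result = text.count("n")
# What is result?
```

Trace:
`text = "banana"` → text = 'banana'
`result = text.count("n")` → result = 2
So result = 2

Answer: 2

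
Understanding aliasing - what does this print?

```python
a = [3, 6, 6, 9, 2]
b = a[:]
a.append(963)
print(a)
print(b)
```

Key concept: slice [:] creates copy.
Step by step:
`a = [3, 6, 6, 9, 2]` → a = [3, 6, 6, 9, 2]
`b = a[:]` → b = [3, 6, 6, 9, 2]
`a.append(963)` → a = [3, 6, 6, 9, 2, 963]
`print(a)` → prints [3, 6, 6, 9, 2, 963]
`print(b)` → prints [3, 6, 6, 9, 2]

Answer:
[3, 6, 6, 9, 2, 963]
[3, 6, 6, 9, 2]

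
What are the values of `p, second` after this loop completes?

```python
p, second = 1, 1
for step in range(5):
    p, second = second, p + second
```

Fibonacci: after 5 iterations
`p, second` takes the values: (1, 1) → (1, 2) → (2, 3) → (3, 5) → (5, 8) → (8, 13)

Answer: 8, 13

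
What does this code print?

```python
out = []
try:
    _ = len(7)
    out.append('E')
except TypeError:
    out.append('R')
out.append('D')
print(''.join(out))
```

Execution trace: 'R' (except TypeError) → 'D' (after the try/except). Output: RD

Answer: RD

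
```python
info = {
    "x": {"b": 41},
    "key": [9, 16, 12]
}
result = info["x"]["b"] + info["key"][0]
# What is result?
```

Trace:
`info = { ...` → info = {'x': {'b': 41}, 'key': [9, 16, 12]}
`result = info["x"]["b"] + info["key"][0]` → result = 50
So result = 50

Answer: 50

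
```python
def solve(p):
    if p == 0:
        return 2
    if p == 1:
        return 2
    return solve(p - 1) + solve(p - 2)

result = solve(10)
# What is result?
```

Build up from base cases: solve(0)=2, solve(1)=2, solve(2)=4, solve(3)=6, solve(4)=10, solve(5)=16, solve(6)=26, ..., solve(10)=178

Answer: 178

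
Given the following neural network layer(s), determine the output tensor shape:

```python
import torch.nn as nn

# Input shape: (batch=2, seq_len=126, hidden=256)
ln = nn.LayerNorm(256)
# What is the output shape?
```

Input: (2, 126, 256) -> Output: (2, 126, 256)

Answer: (2, 126, 256)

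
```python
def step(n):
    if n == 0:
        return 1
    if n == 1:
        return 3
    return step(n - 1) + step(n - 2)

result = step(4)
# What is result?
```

Build up from base cases: step(0)=1, step(1)=3, step(2)=4, step(3)=7, step(4)=11

Answer: 11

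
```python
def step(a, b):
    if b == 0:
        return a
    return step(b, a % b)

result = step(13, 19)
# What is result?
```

step(13, 19) -> step(19, 13) -> step(13, 6) -> step(6, 1) -> step(1, 0) -> 1

Answer: 1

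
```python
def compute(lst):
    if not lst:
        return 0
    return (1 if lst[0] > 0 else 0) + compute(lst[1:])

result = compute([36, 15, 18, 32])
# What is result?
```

Count of positive elements in [36, 15, 18, 32] = 4

Answer: 4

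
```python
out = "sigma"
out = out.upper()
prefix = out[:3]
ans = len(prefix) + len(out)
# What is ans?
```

Trace:
`out = "sigma"` → out = 'sigma'
`out = out.upper()` → out = 'SIGMA'
`prefix = out[:3]` → prefix = 'SIG'
`ans = len(prefix) + len(out)` → ans = 8
So ans = 8

Answer: 8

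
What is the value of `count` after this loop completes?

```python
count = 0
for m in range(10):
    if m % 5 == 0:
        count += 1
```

Count numbers divisible by 5 in range(10)
`count` takes the values: 0 → 1 → 2

Answer: 2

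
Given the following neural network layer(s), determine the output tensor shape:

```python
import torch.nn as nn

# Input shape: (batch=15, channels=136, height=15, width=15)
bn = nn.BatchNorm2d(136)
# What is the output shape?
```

Input: (15, 136, 15, 15) -> Output: (15, 136, 15, 15)

Answer: (15, 136, 15, 15)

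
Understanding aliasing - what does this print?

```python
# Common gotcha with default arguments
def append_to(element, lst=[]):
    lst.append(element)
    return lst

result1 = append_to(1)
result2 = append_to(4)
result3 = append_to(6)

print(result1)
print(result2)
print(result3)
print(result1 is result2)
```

Key concept: mutable default argument gotcha.
Step by step:
`result1 = append_to(1)` → result1 = [1]
`result2 = append_to(4)` → result1 = [1, 4] (same object as result2); result2 = [1, 4] (same object as result1)
`result3 = append_to(6)` → result1 = [1, 4, 6] (same object as result2, result3); result2 = [1, 4, 6] (same object as result1, result3); result3 = [1, 4, 6] (same object as result1, result2)
`print(result1)` → prints [1, 4, 6]
`print(result2)` → prints [1, 4, 6]
`print(result3)` → prints [1, 4, 6]
`print(result1 is result2)` → prints True

Answer:
[1, 4, 6]
[1, 4, 6]
[1, 4, 6]
True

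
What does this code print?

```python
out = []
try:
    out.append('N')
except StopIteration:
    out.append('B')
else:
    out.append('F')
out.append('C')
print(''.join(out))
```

Execution trace: 'N' (try body, no exception) → 'F' (else) → 'C' (after the try/except). Output: NFC

Answer: NFC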